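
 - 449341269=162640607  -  611981876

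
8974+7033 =16007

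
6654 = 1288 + 5366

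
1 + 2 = 3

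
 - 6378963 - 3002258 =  - 9381221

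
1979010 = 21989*90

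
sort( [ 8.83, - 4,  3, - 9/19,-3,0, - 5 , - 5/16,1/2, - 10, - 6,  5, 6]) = [ - 10,- 6,  -  5,-4, - 3, - 9/19, - 5/16,  0, 1/2, 3,5,  6,  8.83]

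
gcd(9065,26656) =49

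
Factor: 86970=2^1*3^1 *5^1*13^1*223^1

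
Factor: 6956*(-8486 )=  - 59028616 = -  2^3* 37^1*47^1 * 4243^1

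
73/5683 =73/5683= 0.01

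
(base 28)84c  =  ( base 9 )8686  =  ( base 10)6396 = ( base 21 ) EAC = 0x18fc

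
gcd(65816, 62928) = 152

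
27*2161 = 58347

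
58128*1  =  58128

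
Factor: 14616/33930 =2^2*5^ ( - 1 )*7^1 * 13^(-1) = 28/65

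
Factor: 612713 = 612713^1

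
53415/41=1302 + 33/41 = 1302.80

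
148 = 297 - 149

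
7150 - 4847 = 2303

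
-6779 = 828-7607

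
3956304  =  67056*59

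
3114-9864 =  - 6750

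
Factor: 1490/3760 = 149/376 = 2^( - 3 )* 47^( - 1)*149^1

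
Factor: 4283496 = 2^3*3^3 * 7^1 * 2833^1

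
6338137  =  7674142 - 1336005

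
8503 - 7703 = 800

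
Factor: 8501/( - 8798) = -2^(- 1)*53^(- 1 ) * 83^(-1 ) * 8501^1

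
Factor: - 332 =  - 2^2*83^1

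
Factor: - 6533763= - 3^1*17^1*128113^1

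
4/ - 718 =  - 1 + 357/359 = - 0.01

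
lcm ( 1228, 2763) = 11052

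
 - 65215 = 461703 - 526918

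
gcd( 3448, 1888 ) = 8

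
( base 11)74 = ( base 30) 2l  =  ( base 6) 213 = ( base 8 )121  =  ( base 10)81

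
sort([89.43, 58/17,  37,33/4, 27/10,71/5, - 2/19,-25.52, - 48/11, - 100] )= [-100,-25.52,  -  48/11, - 2/19,27/10,58/17, 33/4, 71/5,  37,89.43]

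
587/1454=587/1454 = 0.40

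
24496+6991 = 31487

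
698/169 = 698/169 = 4.13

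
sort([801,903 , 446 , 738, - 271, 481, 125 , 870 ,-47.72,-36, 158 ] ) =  [ - 271, - 47.72,-36, 125, 158, 446, 481,738, 801,870,903 ]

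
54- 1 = 53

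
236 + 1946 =2182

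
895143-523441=371702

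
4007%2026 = 1981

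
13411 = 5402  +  8009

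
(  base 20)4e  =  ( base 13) 73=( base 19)4i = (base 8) 136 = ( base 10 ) 94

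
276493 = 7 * 39499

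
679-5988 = -5309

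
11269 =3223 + 8046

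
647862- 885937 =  - 238075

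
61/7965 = 61/7965= 0.01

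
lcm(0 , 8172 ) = 0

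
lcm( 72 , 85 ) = 6120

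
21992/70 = 314  +  6/35 = 314.17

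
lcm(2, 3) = 6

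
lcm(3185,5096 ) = 25480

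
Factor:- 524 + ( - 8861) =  - 9385 = -  5^1 * 1877^1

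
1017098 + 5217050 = 6234148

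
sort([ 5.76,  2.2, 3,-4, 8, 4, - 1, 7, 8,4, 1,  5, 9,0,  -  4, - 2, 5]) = [-4,-4 , - 2, -1, 0, 1  ,  2.2, 3,4,4, 5, 5, 5.76, 7, 8, 8,9]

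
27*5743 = 155061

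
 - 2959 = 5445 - 8404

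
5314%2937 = 2377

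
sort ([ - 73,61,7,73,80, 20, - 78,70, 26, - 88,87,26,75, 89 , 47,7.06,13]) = [ - 88, - 78, - 73, 7,7.06,13 , 20,26,26,47, 61,70, 73,75,80, 87,89 ] 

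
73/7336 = 73/7336 = 0.01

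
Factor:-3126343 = -11^1*71^1*4003^1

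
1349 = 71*19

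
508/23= 508/23=22.09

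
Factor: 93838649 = 47^1 * 79^1* 127^1 * 199^1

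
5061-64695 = - 59634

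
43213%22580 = 20633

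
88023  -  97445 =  - 9422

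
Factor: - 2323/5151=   -  3^ ( - 1)*17^( - 1 )*23^1 = - 23/51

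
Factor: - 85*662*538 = - 30273260 =- 2^2*5^1*17^1 * 269^1*331^1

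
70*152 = 10640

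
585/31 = 18+27/31 = 18.87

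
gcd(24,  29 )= 1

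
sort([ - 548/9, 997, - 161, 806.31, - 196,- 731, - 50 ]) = [ - 731, - 196, - 161, - 548/9, - 50,806.31, 997 ]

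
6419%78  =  23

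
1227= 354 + 873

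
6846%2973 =900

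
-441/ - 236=441/236 = 1.87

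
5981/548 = 10+501/548= 10.91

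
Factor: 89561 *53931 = 4830114291 =3^1 * 17977^1*89561^1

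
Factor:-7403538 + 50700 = -2^1*3^2*408491^1 = - 7352838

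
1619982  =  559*2898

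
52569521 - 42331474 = 10238047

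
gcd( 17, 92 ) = 1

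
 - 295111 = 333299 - 628410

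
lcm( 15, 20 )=60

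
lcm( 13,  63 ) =819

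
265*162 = 42930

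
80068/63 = 1270 + 58/63 = 1270.92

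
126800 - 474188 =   -  347388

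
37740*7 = 264180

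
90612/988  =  91 + 176/247 = 91.71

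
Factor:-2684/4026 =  - 2/3 = - 2^1*3^(  -  1)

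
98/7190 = 49/3595 = 0.01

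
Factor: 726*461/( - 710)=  - 3^1*5^ (  -  1) * 11^2*71^( - 1)*461^1 =- 167343/355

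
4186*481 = 2013466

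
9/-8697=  - 1 + 2896/2899=- 0.00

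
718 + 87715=88433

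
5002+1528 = 6530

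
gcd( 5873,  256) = 1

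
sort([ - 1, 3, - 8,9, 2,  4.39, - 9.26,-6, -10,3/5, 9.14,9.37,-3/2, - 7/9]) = [ - 10, - 9.26, - 8, - 6,  -  3/2 , - 1, - 7/9,  3/5,2,3, 4.39,9, 9.14,9.37]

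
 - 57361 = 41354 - 98715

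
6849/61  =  112 + 17/61 = 112.28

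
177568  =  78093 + 99475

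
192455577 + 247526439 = 439982016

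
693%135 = 18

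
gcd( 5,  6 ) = 1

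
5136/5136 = 1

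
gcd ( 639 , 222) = 3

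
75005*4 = 300020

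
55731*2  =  111462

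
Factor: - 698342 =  - 2^1*349171^1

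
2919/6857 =2919/6857=0.43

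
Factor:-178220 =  - 2^2*5^1*7^1* 19^1 * 67^1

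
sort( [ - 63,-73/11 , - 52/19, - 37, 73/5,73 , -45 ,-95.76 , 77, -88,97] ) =[  -  95.76, - 88,- 63, - 45,-37, - 73/11,  -  52/19,73/5,  73, 77,97] 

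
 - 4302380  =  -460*9353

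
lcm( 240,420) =1680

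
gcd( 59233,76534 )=1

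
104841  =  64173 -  - 40668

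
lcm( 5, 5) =5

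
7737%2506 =219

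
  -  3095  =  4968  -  8063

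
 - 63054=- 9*7006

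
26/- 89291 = - 1 + 89265/89291  =  - 0.00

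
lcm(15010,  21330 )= 405270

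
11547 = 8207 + 3340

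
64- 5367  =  -5303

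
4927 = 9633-4706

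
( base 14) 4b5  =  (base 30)11d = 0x3AF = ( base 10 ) 943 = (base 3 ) 1021221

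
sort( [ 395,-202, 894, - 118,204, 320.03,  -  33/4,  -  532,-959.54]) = [-959.54,  -  532,-202,-118, - 33/4, 204,  320.03,  395, 894]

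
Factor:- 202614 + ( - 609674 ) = -812288 = - 2^8*19^1*167^1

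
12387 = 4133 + 8254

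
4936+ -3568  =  1368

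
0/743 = 0 = 0.00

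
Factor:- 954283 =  - 11^1*86753^1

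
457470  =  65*7038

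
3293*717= 2361081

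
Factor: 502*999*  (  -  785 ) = -2^1*3^3*5^1*37^1*157^1*251^1 = - 393675930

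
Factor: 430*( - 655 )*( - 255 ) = 71820750 = 2^1 *3^1* 5^3*17^1*43^1*131^1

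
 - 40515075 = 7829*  (- 5175)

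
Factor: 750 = 2^1*3^1*5^3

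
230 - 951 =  - 721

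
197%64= 5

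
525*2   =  1050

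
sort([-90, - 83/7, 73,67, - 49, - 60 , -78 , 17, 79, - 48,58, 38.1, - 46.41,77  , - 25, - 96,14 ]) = [ - 96, - 90 , - 78,-60, - 49,-48, - 46.41,-25 , - 83/7, 14 , 17, 38.1, 58,67,73, 77, 79 ]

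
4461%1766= 929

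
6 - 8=- 2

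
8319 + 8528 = 16847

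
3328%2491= 837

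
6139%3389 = 2750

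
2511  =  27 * 93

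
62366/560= 31183/280 = 111.37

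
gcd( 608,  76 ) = 76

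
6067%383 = 322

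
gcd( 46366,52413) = 1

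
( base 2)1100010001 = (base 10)785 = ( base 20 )1J5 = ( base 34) n3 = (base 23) 1b3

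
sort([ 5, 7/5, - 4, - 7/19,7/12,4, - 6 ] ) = [ - 6, - 4,-7/19, 7/12, 7/5,4,  5]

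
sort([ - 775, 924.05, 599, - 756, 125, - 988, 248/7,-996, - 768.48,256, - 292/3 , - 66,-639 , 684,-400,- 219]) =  [ - 996, - 988,  -  775,-768.48, - 756, - 639, - 400, -219, - 292/3, - 66, 248/7, 125, 256, 599,684, 924.05 ] 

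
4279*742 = 3175018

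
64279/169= 380 + 59/169 = 380.35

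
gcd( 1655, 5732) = 1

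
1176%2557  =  1176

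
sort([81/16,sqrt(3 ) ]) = [ sqrt (3 ),81/16 ] 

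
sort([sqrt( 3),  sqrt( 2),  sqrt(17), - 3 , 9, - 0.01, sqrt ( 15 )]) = [-3,- 0.01, sqrt( 2),sqrt(3), sqrt(15 ), sqrt( 17), 9 ]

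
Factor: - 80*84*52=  - 2^8*3^1*5^1*7^1*13^1 = - 349440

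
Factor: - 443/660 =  - 2^ (- 2 )*3^( - 1 ) * 5^( - 1 ) * 11^( - 1)*443^1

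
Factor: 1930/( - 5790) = - 1/3= - 3^( - 1)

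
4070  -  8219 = - 4149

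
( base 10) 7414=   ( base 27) A4G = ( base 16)1cf6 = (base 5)214124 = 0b1110011110110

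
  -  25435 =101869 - 127304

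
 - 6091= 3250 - 9341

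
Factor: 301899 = 3^1*13^1 * 7741^1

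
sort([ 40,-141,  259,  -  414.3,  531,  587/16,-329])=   [ - 414.3, - 329 , - 141,587/16, 40, 259,531]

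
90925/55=1653+2/11 = 1653.18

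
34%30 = 4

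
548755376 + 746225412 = 1294980788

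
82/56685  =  82/56685  =  0.00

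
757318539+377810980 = 1135129519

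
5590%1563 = 901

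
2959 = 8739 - 5780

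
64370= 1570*41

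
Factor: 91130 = 2^1*5^1*13^1*701^1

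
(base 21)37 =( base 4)1012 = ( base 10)70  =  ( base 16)46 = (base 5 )240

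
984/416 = 123/52  =  2.37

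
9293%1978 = 1381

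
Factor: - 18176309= - 18176309^1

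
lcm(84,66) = 924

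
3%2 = 1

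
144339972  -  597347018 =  - 453007046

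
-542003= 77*( - 7039 )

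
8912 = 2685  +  6227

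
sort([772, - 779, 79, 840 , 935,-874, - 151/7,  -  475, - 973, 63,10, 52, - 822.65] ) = [ - 973,-874, - 822.65, - 779, - 475, - 151/7,10, 52,63, 79, 772,840, 935 ] 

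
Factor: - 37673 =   -  101^1*373^1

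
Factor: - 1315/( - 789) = 3^(  -  1)*5^1 = 5/3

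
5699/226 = 25+49/226 = 25.22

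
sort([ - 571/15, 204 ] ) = [  -  571/15,204 ]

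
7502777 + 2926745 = 10429522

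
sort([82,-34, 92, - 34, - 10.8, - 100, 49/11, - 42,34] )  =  [ - 100, - 42, - 34,-34, - 10.8 , 49/11,34, 82, 92 ]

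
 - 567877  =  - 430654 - 137223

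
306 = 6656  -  6350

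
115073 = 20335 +94738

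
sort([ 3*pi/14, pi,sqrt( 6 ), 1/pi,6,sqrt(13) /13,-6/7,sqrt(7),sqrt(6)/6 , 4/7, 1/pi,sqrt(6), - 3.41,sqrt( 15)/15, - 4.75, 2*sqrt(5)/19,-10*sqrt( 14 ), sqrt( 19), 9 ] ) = [-10 * sqrt(14 ),-4.75,-3.41 , - 6/7,2*sqrt(5)/19,sqrt ( 15)/15,sqrt(13) /13,1/pi,1/pi,sqrt(6)/6,4/7,3*pi/14, sqrt(6),sqrt ( 6 ),sqrt(7) , pi , sqrt(19),6, 9] 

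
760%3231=760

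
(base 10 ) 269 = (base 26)a9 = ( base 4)10031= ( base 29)98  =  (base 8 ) 415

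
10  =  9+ 1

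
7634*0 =0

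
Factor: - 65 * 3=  - 3^1*5^1*13^1 =- 195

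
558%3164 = 558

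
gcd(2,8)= 2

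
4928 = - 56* (-88)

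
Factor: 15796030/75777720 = 1579603/7577772 = 2^(- 2 ) * 3^( - 1 )*19^1*359^( - 1)* 1759^( - 1) * 83137^1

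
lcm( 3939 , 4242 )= 55146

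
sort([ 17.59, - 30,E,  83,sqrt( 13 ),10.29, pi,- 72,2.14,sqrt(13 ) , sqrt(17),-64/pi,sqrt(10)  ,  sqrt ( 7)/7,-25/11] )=[ - 72,  -  30, - 64/pi,  -  25/11, sqrt (7) /7, 2.14, E,  pi,sqrt (10 ),sqrt(13 ),sqrt(13),  sqrt( 17), 10.29,17.59, 83]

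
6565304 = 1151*5704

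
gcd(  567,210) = 21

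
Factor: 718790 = 2^1*5^1*71879^1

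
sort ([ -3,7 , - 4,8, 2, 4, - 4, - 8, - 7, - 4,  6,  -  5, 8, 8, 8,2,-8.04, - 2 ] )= [ - 8.04,- 8, - 7,  -  5, - 4, - 4,-4 , - 3, - 2, 2, 2, 4, 6,  7, 8, 8, 8,8]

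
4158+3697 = 7855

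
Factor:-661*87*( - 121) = 6958347 =3^1 * 11^2*29^1*661^1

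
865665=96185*9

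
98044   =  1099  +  96945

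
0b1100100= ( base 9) 121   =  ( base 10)100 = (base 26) 3M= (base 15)6a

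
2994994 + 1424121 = 4419115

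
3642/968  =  3 + 369/484 =3.76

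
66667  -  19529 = 47138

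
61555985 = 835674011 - 774118026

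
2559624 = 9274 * 276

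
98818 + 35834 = 134652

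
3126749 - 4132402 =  - 1005653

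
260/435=52/87 =0.60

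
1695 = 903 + 792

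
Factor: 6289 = 19^1*331^1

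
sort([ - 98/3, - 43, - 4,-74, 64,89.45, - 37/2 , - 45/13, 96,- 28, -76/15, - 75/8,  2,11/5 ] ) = [ - 74,-43, - 98/3, - 28, - 37/2,-75/8,-76/15,- 4 , - 45/13,2, 11/5,  64  ,  89.45,96 ]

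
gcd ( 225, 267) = 3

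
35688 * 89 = 3176232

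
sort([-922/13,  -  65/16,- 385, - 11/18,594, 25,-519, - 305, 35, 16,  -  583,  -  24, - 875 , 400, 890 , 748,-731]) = [ - 875,  -  731, - 583,  -  519, - 385, - 305, - 922/13,-24,  -  65/16, - 11/18, 16, 25, 35,400, 594, 748, 890]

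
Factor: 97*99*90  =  864270 = 2^1 * 3^4*5^1*11^1*97^1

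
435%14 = 1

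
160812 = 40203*4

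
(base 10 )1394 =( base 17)4E0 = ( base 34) 170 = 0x572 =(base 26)21g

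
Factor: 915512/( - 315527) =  - 2^3*13^1* 8803^1*315527^( - 1 ) 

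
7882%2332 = 886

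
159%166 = 159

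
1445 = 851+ 594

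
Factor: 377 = 13^1*29^1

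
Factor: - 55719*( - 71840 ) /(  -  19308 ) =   -  2^3*3^1*5^1* 41^1*151^1*449^1*1609^( - 1 ) = - 333571080/1609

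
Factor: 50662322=2^1 * 19^1*1333219^1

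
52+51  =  103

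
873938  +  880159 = 1754097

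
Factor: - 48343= - 29^1*1667^1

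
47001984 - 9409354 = 37592630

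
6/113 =6/113 = 0.05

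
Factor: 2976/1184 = 93/37 = 3^1*31^1*37^( - 1) 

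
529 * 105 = 55545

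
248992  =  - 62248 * (-4 ) 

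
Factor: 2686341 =3^1*7^1*127921^1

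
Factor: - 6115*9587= -5^1*1223^1*9587^1 = - 58624505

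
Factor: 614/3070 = 5^( - 1) = 1/5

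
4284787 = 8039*533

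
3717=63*59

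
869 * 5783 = 5025427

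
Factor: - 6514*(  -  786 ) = 2^2*3^1*131^1*3257^1 = 5120004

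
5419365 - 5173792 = 245573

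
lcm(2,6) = 6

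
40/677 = 40/677 = 0.06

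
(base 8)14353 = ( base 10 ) 6379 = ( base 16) 18EB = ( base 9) 8667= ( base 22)D3L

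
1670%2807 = 1670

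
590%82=16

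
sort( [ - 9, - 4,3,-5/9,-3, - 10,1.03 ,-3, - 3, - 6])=[ - 10,-9, - 6, - 4, - 3, - 3, -3,-5/9,1.03,3]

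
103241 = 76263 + 26978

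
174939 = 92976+81963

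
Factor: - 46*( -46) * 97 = 205252= 2^2*23^2*97^1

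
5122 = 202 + 4920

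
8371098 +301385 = 8672483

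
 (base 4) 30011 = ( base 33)NE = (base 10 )773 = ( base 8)1405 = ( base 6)3325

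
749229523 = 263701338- - 485528185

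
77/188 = 77/188 = 0.41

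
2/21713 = 2/21713 = 0.00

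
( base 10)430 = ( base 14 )22A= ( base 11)361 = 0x1ae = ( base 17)185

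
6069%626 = 435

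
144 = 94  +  50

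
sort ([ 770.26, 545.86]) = [545.86,770.26]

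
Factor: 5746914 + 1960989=7707903=   3^1*7^1*241^1 *1523^1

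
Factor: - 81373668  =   - 2^2*3^1*71^1*149^1*641^1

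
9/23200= 9/23200 = 0.00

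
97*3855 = 373935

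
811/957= 811/957 =0.85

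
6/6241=6/6241=0.00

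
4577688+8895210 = 13472898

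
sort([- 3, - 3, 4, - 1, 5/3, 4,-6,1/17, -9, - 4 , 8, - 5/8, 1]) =[ -9, - 6, - 4,-3, - 3,-1, - 5/8,1/17,1,5/3 , 4, 4,8]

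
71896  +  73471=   145367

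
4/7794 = 2/3897 = 0.00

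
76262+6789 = 83051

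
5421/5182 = 5421/5182 = 1.05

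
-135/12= - 45/4  =  - 11.25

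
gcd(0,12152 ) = 12152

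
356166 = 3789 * 94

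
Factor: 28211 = 28211^1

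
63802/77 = 63802/77 = 828.60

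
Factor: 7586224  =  2^4*251^1*1889^1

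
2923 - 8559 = - 5636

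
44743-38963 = 5780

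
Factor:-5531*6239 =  - 17^1*367^1*5531^1 = - 34507909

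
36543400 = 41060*890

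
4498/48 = 93 + 17/24=93.71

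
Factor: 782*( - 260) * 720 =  - 146390400 = - 2^7*3^2*5^2 * 13^1* 17^1*23^1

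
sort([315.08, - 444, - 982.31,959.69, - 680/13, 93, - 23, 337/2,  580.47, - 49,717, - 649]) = [ - 982.31, - 649 ,- 444, - 680/13,-49, - 23, 93, 337/2,315.08,580.47,717, 959.69] 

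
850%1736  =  850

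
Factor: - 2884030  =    -  2^1*5^1*288403^1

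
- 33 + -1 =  - 34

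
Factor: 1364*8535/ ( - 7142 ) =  -2^1*3^1 * 5^1*11^1*31^1 * 569^1 * 3571^( - 1) = -5820870/3571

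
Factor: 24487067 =11^1 * 19^1 * 117163^1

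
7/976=7/976 = 0.01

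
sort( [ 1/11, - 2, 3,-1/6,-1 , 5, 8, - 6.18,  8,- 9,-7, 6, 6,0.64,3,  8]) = [ - 9,  -  7, - 6.18, - 2,-1 ,-1/6, 1/11,0.64,3,3,  5, 6, 6 , 8,8,8 ] 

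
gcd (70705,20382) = 79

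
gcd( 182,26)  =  26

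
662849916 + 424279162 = 1087129078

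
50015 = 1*50015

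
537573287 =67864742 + 469708545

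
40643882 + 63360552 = 104004434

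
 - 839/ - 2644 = 839/2644 = 0.32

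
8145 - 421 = 7724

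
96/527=96/527  =  0.18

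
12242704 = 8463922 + 3778782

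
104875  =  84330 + 20545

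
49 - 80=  - 31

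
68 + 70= 138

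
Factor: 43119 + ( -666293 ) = - 623174=- 2^1 * 53^1*5879^1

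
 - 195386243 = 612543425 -807929668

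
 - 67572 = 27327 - 94899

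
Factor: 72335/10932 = 2^( - 2 ) * 3^( - 1)*5^1*17^1*23^1*37^1*911^(-1)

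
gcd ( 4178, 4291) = 1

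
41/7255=41/7255 = 0.01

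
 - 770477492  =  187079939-957557431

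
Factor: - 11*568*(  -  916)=2^5*11^1*71^1*229^1=5723168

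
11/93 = 11/93=0.12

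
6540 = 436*15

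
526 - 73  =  453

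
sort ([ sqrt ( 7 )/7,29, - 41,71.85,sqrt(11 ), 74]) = [ - 41, sqrt(7 ) /7,sqrt ( 11),29,71.85, 74] 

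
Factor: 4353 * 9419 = 3^1 * 1451^1 * 9419^1=41000907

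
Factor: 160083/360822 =63/142 =2^( - 1) * 3^2 *7^1*71^(-1)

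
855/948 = 285/316  =  0.90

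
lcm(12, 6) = 12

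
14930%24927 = 14930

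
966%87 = 9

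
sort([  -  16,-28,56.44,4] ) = [ - 28,  -  16,4 , 56.44 ] 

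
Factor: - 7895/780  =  -1579/156  =  - 2^ (-2)*3^(-1) * 13^(- 1)  *1579^1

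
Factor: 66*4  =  2^3 * 3^1 * 11^1 = 264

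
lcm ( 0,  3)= 0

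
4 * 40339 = 161356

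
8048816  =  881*9136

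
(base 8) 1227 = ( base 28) nj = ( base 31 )LC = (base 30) M3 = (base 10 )663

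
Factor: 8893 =8893^1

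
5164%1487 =703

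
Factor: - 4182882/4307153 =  - 2^1*3^1 * 11^1*63377^1 * 4307153^( - 1) 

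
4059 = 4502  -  443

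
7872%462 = 18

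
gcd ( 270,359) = 1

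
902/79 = 902/79= 11.42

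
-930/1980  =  - 1+ 35/66 = - 0.47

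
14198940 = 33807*420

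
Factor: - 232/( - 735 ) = 2^3*3^(-1)*5^ ( - 1)*7^( - 2)*29^1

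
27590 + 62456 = 90046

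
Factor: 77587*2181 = 3^1* 727^1*77587^1 = 169217247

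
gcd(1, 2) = 1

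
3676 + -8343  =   - 4667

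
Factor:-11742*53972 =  - 2^3*3^1*19^1*103^2*131^1 = -633739224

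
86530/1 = 86530= 86530.00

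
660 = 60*11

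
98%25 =23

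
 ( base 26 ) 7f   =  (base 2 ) 11000101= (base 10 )197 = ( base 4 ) 3011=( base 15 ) d2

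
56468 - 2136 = 54332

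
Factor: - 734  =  - 2^1*367^1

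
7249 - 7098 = 151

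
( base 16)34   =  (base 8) 64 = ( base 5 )202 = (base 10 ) 52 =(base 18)2g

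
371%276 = 95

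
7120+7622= 14742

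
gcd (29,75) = 1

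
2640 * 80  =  211200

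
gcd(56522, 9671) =1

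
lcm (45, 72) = 360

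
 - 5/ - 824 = 5/824 = 0.01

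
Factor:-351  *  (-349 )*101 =3^3*13^1*101^1*349^1 = 12372399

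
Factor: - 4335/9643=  - 3^1 * 5^1*17^2*9643^(  -  1)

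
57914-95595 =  - 37681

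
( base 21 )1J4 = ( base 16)34c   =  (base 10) 844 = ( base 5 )11334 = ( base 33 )PJ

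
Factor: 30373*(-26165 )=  - 5^1*7^1*4339^1*5233^1 = - 794709545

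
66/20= 33/10 = 3.30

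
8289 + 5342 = 13631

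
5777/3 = 5777/3 = 1925.67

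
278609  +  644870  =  923479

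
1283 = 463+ 820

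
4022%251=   6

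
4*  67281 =269124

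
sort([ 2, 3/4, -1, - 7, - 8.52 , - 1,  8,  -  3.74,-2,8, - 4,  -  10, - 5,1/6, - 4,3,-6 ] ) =[-10, - 8.52,-7,-6,-5 ,-4, - 4,-3.74, -2,-1, - 1,1/6, 3/4,2, 3,8, 8 ] 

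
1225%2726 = 1225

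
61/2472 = 61/2472 = 0.02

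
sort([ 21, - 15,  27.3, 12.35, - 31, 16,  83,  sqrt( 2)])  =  [ - 31,  -  15,sqrt( 2 ),  12.35,16, 21, 27.3,  83 ] 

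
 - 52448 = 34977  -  87425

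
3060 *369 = 1129140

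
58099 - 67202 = -9103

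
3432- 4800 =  - 1368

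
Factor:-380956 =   -  2^2*95239^1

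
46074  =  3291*14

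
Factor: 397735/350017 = 5^1*13^1*29^1*41^( - 1)*211^1* 8537^( - 1) 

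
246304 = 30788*8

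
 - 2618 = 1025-3643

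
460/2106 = 230/1053 = 0.22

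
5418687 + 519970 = 5938657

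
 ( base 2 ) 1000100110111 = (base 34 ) 3rl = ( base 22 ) 927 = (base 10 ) 4407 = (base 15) 148c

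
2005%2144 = 2005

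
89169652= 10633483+78536169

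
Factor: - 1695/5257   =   - 3^1*5^1* 7^( - 1 )*113^1*751^( - 1)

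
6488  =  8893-2405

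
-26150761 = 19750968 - 45901729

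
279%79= 42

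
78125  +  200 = 78325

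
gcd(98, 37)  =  1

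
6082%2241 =1600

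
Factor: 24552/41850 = 2^2*3^( - 1 )*5^( - 2 ) *11^1 = 44/75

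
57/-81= - 1 + 8/27  =  - 0.70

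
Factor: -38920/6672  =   - 2^ (- 1 ) *3^( - 1 )*5^1  *  7^1  =  - 35/6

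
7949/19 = 418 + 7/19 = 418.37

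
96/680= 12/85 = 0.14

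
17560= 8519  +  9041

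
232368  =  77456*3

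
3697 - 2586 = 1111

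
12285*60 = 737100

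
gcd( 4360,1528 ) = 8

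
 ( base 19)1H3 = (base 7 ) 2001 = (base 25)12c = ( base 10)687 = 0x2af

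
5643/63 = 627/7=89.57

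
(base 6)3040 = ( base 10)672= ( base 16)2A0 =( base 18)216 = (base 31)LL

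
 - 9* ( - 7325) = 65925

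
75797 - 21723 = 54074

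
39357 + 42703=82060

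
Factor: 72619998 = 2^1*3^1*11^1*1100303^1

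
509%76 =53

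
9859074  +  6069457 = 15928531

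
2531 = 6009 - 3478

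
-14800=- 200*74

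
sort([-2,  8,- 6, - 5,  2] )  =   [ - 6,-5, - 2,2, 8] 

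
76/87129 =76/87129 = 0.00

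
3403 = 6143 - 2740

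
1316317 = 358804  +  957513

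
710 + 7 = 717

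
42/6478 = 21/3239 = 0.01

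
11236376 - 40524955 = -29288579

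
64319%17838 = 10805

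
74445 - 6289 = 68156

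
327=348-21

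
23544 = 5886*4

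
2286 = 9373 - 7087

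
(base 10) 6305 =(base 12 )3795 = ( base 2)1100010100001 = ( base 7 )24245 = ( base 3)22122112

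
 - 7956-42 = -7998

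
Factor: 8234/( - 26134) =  - 23^1*73^( - 1 ) = - 23/73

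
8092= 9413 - 1321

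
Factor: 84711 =3^1*11^1* 17^1 * 151^1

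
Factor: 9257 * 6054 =2^1*3^1*1009^1*9257^1 =56041878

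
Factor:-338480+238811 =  - 3^1*33223^1 = - 99669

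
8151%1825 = 851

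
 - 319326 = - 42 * 7603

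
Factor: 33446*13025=2^1*5^2* 7^1*  521^1  *2389^1 = 435634150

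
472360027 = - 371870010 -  - 844230037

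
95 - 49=46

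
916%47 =23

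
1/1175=1/1175   =  0.00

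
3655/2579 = 3655/2579 = 1.42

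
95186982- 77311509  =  17875473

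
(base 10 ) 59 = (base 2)111011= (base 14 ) 43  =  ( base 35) 1O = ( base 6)135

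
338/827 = 338/827 =0.41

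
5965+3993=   9958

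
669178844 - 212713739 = 456465105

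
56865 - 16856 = 40009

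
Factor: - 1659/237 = - 7^1 = - 7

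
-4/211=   -  1+207/211   =  -  0.02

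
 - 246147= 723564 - 969711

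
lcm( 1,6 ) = 6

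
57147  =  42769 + 14378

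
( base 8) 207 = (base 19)72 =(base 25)5a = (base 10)135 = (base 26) 55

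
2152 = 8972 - 6820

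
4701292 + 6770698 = 11471990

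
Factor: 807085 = 5^1 * 31^1*41^1*127^1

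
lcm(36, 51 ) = 612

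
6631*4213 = 27936403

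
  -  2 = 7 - 9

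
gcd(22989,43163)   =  1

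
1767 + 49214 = 50981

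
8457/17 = 8457/17= 497.47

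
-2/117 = -1 + 115/117 = -  0.02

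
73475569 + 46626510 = 120102079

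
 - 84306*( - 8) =674448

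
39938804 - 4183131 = 35755673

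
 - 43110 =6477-49587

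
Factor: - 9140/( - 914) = 10 = 2^1*5^1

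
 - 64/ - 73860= 16/18465 =0.00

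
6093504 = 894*6816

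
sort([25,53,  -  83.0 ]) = [ - 83.0 , 25,53]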